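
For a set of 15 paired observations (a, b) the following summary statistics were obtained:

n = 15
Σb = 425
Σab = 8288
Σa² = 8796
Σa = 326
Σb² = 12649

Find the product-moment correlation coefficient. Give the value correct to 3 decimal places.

r = (nΣab − ΣaΣb) / √[(nΣa² − (Σa)²)(nΣb² − (Σb)²)]
Numerator: 15×8288 − 326×425 = -14230
Denominator: √[(131940 − 106276)(189735 − 180625)] = √[25664 × 9110] = 15290.4885
r = -14230 / 15290.4885 ≈ -0.931

-0.931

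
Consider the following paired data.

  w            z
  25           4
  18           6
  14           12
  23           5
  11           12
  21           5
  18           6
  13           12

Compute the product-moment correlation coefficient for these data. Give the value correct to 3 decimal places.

-0.935

n = 8, Σw = 143, Σz = 62, Σw² = 2729, Σz² = 570, Σwz = 992
nΣwz − ΣwΣz = 7936 − 8866 = -930
nΣw² − (Σw)² = 21832 − 20449 = 1383; nΣz² − (Σz)² = 4560 − 3844 = 716
r = -930 / √(1383 × 716) = -930 / 995.1020 ≈ -0.935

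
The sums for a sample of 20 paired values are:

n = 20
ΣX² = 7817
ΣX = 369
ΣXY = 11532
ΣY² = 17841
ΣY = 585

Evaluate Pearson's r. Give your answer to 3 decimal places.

r = (nΣXY − ΣXΣY) / √[(nΣX² − (ΣX)²)(nΣY² − (ΣY)²)]
Numerator: 20×11532 − 369×585 = 14775
Denominator: √[(156340 − 136161)(356820 − 342225)] = √[20179 × 14595] = 17161.3666
r = 14775 / 17161.3666 ≈ 0.861

0.861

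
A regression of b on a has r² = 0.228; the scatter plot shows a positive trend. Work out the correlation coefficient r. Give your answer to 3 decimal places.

|r| = √0.228 = 0.477
The association is positive, so r = 0.477.

0.477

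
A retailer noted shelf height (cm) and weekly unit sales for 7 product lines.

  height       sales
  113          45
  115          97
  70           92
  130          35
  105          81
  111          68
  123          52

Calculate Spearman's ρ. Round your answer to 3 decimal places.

-0.571

Rank height: 4, 5, 1, 7, 2, 3, 6
Rank sales: 2, 7, 6, 1, 5, 4, 3
d = rank(height) − rank(sales): 2, -2, -5, 6, -3, -1, 3; Σd² = 88
ρ = 1 − 6Σd² / [n(n²−1)] = 1 − 6×88 / (7×48) = 1 − 528/336 ≈ -0.571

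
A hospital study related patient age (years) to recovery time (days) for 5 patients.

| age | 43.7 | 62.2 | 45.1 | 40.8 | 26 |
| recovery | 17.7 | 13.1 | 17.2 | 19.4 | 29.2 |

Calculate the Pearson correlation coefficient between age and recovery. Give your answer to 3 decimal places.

n = 5, Σx = 217.8, Σy = 96.6, Σx² = 10153.18, Σy² = 2009.74, Σxy = 3914.75
nΣxy − ΣxΣy = 19573.75 − 21039.48 = -1465.73
nΣx² − (Σx)² = 50765.9 − 47436.84 = 3329.06; nΣy² − (Σy)² = 10048.7 − 9331.56 = 717.14
r = -1465.73 / √(3329.06 × 717.14) = -1465.73 / 1545.1220 ≈ -0.949

-0.949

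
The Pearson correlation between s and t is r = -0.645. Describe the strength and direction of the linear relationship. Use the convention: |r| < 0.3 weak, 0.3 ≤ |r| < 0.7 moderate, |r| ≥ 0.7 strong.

moderate negative

r = -0.645 < 0 so the relationship is negative.
|r| = 0.645, which falls in the moderate range.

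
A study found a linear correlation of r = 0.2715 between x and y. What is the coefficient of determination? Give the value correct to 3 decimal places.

0.074

r² = (0.2715)² = 0.074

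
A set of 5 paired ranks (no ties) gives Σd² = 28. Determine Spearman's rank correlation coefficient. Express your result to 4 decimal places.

ρ = 1 − 6Σd² / [n(n²−1)] = 1 − 6×28 / (5×24)
  = 1 − 168/120 = 1 − 1.40000 ≈ -0.4000

-0.4000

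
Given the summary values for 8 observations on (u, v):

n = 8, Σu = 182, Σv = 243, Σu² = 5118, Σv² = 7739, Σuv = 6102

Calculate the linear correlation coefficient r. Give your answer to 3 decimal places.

r = (nΣuv − ΣuΣv) / √[(nΣu² − (Σu)²)(nΣv² − (Σv)²)]
Numerator: 8×6102 − 182×243 = 4590
Denominator: √[(40944 − 33124)(61912 − 59049)] = √[7820 × 2863] = 4731.6657
r = 4590 / 4731.6657 ≈ 0.970

0.970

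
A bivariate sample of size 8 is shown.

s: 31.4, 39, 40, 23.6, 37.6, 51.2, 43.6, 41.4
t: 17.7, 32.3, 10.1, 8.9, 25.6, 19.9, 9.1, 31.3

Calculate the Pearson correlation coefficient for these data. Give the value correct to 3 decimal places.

n = 8, Σs = 307.8, Σt = 154.9, Σs² = 12314.04, Σt² = 3651.67, Σst = 6103.54
nΣst − ΣsΣt = 48828.32 − 47678.22 = 1150.1
nΣs² − (Σs)² = 98512.32 − 94740.84 = 3771.48; nΣt² − (Σt)² = 29213.36 − 23994.01 = 5219.35
r = 1150.1 / √(3771.48 × 5219.35) = 1150.1 / 4436.7414 ≈ 0.259

0.259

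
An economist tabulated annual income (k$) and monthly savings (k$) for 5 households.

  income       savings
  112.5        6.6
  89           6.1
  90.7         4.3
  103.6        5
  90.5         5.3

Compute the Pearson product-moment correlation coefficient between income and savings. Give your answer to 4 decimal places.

0.4751

n = 5, Σx = 486.3, Σy = 27.3, Σx² = 47726.95, Σy² = 152.35, Σxy = 2673.06
nΣxy − ΣxΣy = 13365.3 − 13275.99 = 89.31
nΣx² − (Σx)² = 238634.75 − 236487.69 = 2147.06; nΣy² − (Σy)² = 761.75 − 745.29 = 16.46
r = 89.31 / √(2147.06 × 16.46) = 89.31 / 187.9910 ≈ 0.4751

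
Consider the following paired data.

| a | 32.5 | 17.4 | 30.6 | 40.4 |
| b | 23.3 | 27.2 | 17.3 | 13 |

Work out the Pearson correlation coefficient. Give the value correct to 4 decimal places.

-0.8714

n = 4, Σa = 120.9, Σb = 80.8, Σa² = 3927.53, Σb² = 1751.02, Σab = 2285.11
nΣab − ΣaΣb = 9140.44 − 9768.72 = -628.28
nΣa² − (Σa)² = 15710.12 − 14616.81 = 1093.31; nΣb² − (Σb)² = 7004.08 − 6528.64 = 475.44
r = -628.28 / √(1093.31 × 475.44) = -628.28 / 720.9739 ≈ -0.8714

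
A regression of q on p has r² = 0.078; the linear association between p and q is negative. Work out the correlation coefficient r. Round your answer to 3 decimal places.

|r| = √0.078 = 0.279
The association is negative, so r = −0.279.

-0.279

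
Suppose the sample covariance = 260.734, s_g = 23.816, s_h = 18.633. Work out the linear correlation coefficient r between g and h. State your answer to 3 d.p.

r = Cov(g,h) / (s_g · s_h) = 260.734 / (23.816 × 18.633)
  = 260.734 / 443.7635 ≈ 0.588

0.588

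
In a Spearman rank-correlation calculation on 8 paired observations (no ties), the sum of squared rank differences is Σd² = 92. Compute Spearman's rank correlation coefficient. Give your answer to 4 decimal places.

-0.0952

ρ = 1 − 6Σd² / [n(n²−1)] = 1 − 6×92 / (8×63)
  = 1 − 552/504 = 1 − 1.09524 ≈ -0.0952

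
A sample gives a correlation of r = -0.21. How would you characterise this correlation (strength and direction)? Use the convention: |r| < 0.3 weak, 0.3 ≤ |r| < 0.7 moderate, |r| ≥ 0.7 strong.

weak negative

r = -0.21 < 0 so the relationship is negative.
|r| = 0.21, which falls in the weak range.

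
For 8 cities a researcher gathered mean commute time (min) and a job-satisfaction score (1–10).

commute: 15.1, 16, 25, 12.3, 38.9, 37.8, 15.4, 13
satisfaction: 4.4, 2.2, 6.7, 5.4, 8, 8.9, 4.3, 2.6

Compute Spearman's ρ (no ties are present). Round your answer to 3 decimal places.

0.571

Rank commute: 3, 5, 6, 1, 8, 7, 4, 2
Rank satisfaction: 4, 1, 6, 5, 7, 8, 3, 2
d = rank(commute) − rank(satisfaction): -1, 4, 0, -4, 1, -1, 1, 0; Σd² = 36
ρ = 1 − 6Σd² / [n(n²−1)] = 1 − 6×36 / (8×63) = 1 − 216/504 ≈ 0.571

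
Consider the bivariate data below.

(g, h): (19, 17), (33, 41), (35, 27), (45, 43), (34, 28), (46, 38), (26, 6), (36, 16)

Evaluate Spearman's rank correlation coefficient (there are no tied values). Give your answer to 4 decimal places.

Rank g: 1, 3, 5, 7, 4, 8, 2, 6
Rank h: 3, 7, 4, 8, 5, 6, 1, 2
d = rank(g) − rank(h): -2, -4, 1, -1, -1, 2, 1, 4; Σd² = 44
ρ = 1 − 6Σd² / [n(n²−1)] = 1 − 6×44 / (8×63) = 1 − 264/504 ≈ 0.4762

0.4762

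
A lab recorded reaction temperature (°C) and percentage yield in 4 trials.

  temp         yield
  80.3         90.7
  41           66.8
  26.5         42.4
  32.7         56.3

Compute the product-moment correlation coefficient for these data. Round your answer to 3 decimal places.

0.964

n = 4, Σx = 180.5, Σy = 256.2, Σx² = 9900.63, Σy² = 17656.18, Σxy = 12986.62
nΣxy − ΣxΣy = 51946.48 − 46244.1 = 5702.38
nΣx² − (Σx)² = 39602.52 − 32580.25 = 7022.27; nΣy² − (Σy)² = 70624.72 − 65638.44 = 4986.28
r = 5702.38 / √(7022.27 × 4986.28) = 5702.38 / 5917.3478 ≈ 0.964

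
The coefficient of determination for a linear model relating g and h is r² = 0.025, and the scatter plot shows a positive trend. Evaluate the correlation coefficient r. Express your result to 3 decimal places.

|r| = √0.025 = 0.158
The association is positive, so r = 0.158.

0.158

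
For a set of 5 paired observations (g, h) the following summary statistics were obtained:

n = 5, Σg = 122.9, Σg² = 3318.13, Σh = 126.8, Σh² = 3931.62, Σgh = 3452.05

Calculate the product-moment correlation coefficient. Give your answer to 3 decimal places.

0.727

r = (nΣgh − ΣgΣh) / √[(nΣg² − (Σg)²)(nΣh² − (Σh)²)]
Numerator: 5×3452.05 − 122.9×126.8 = 1676.53
Denominator: √[(16590.65 − 15104.41)(19658.1 − 16078.24)] = √[1486.24 × 3579.86] = 2306.6277
r = 1676.53 / 2306.6277 ≈ 0.727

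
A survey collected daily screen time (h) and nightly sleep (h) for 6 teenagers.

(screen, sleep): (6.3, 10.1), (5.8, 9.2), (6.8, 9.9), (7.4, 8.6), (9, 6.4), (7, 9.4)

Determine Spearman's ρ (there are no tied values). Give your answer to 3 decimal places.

Rank screen: 2, 1, 3, 5, 6, 4
Rank sleep: 6, 3, 5, 2, 1, 4
d = rank(screen) − rank(sleep): -4, -2, -2, 3, 5, 0; Σd² = 58
ρ = 1 − 6Σd² / [n(n²−1)] = 1 − 6×58 / (6×35) = 1 − 348/210 ≈ -0.657

-0.657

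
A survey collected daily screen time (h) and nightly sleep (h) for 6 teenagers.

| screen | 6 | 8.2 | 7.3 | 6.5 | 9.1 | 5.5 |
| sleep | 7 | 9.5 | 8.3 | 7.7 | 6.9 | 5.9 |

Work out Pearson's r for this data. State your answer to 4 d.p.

0.4841

n = 6, Σx = 42.6, Σy = 45.3, Σx² = 311.84, Σy² = 349.85, Σxy = 325.78
nΣxy − ΣxΣy = 1954.68 − 1929.78 = 24.9
nΣx² − (Σx)² = 1871.04 − 1814.76 = 56.28; nΣy² − (Σy)² = 2099.1 − 2052.09 = 47.01
r = 24.9 / √(56.28 × 47.01) = 24.9 / 51.4366 ≈ 0.4841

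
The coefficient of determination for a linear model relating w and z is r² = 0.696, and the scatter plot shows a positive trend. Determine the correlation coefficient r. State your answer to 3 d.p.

|r| = √0.696 = 0.834
The association is positive, so r = 0.834.

0.834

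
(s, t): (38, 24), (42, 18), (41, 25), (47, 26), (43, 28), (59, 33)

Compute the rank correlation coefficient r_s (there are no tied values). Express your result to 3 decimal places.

Rank s: 1, 3, 2, 5, 4, 6
Rank t: 2, 1, 3, 4, 5, 6
d = rank(s) − rank(t): -1, 2, -1, 1, -1, 0; Σd² = 8
ρ = 1 − 6Σd² / [n(n²−1)] = 1 − 6×8 / (6×35) = 1 − 48/210 ≈ 0.771

0.771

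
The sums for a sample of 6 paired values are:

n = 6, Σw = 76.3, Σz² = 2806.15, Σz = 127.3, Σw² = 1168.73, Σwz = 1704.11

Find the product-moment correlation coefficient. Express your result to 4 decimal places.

0.5900

r = (nΣwz − ΣwΣz) / √[(nΣw² − (Σw)²)(nΣz² − (Σz)²)]
Numerator: 6×1704.11 − 76.3×127.3 = 511.67
Denominator: √[(7012.38 − 5821.69)(16836.9 − 16205.29)] = √[1190.69 × 631.61] = 867.2092
r = 511.67 / 867.2092 ≈ 0.5900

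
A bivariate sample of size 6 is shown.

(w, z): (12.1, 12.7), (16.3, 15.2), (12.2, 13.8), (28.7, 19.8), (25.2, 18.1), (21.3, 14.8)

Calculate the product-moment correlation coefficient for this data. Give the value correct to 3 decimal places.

0.941

n = 6, Σw = 115.8, Σz = 94.4, Σw² = 2473.36, Σz² = 1521.46, Σwz = 1909.41
nΣwz − ΣwΣz = 11456.46 − 10931.52 = 524.94
nΣw² − (Σw)² = 14840.16 − 13409.64 = 1430.52; nΣz² − (Σz)² = 9128.76 − 8911.36 = 217.4
r = 524.94 / √(1430.52 × 217.4) = 524.94 / 557.6693 ≈ 0.941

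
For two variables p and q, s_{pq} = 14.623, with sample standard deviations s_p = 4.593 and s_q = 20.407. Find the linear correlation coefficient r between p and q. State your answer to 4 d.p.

0.1560

r = Cov(p,q) / (s_p · s_q) = 14.623 / (4.593 × 20.407)
  = 14.623 / 93.7294 ≈ 0.1560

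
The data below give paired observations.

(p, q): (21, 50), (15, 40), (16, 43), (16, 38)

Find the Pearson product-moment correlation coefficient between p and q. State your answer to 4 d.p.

0.9140

n = 4, Σp = 68, Σq = 171, Σp² = 1178, Σq² = 7393, Σpq = 2946
nΣpq − ΣpΣq = 11784 − 11628 = 156
nΣp² − (Σp)² = 4712 − 4624 = 88; nΣq² − (Σq)² = 29572 − 29241 = 331
r = 156 / √(88 × 331) = 156 / 170.6693 ≈ 0.9140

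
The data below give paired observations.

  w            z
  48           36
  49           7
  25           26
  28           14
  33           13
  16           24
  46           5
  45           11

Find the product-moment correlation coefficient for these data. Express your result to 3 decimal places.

n = 8, Σw = 290, Σz = 136, Σw² = 11600, Σz² = 3108, Σwz = 4651
nΣwz − ΣwΣz = 37208 − 39440 = -2232
nΣw² − (Σw)² = 92800 − 84100 = 8700; nΣz² − (Σz)² = 24864 − 18496 = 6368
r = -2232 / √(8700 × 6368) = -2232 / 7443.2251 ≈ -0.300

-0.300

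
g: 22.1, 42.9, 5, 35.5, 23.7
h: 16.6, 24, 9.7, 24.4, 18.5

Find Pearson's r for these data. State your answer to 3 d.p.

n = 5, Σg = 129.2, Σh = 93.2, Σg² = 4175.76, Σh² = 1883.26, Σgh = 2749.61
nΣgh − ΣgΣh = 13748.05 − 12041.44 = 1706.61
nΣg² − (Σg)² = 20878.8 − 16692.64 = 4186.16; nΣh² − (Σh)² = 9416.3 − 8686.24 = 730.06
r = 1706.61 / √(4186.16 × 730.06) = 1706.61 / 1748.1842 ≈ 0.976

0.976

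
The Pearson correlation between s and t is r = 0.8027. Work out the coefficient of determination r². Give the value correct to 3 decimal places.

r² = (0.8027)² = 0.644

0.644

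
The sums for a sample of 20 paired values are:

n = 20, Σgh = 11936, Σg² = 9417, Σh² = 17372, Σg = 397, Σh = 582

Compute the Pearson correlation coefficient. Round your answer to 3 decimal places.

0.468

r = (nΣgh − ΣgΣh) / √[(nΣg² − (Σg)²)(nΣh² − (Σh)²)]
Numerator: 20×11936 − 397×582 = 7666
Denominator: √[(188340 − 157609)(347440 − 338724)] = √[30731 × 8716] = 16366.1662
r = 7666 / 16366.1662 ≈ 0.468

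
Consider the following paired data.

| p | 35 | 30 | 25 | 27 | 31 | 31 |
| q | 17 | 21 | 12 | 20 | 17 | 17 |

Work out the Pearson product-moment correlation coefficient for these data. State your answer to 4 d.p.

0.2981

n = 6, Σp = 179, Σq = 104, Σp² = 5401, Σq² = 1852, Σpq = 3119
nΣpq − ΣpΣq = 18714 − 18616 = 98
nΣp² − (Σp)² = 32406 − 32041 = 365; nΣq² − (Σq)² = 11112 − 10816 = 296
r = 98 / √(365 × 296) = 98 / 328.6944 ≈ 0.2981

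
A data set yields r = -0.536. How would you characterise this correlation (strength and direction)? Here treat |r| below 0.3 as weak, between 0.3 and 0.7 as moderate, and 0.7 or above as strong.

r = -0.536 < 0 so the relationship is negative.
|r| = 0.536, which falls in the moderate range.

moderate negative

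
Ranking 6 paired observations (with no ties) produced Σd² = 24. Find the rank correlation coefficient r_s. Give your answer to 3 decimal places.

ρ = 1 − 6Σd² / [n(n²−1)] = 1 − 6×24 / (6×35)
  = 1 − 144/210 = 1 − 0.6857 ≈ 0.314

0.314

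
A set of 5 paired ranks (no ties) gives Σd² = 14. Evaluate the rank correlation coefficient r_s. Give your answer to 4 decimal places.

ρ = 1 − 6Σd² / [n(n²−1)] = 1 − 6×14 / (5×24)
  = 1 − 84/120 = 1 − 0.70000 ≈ 0.3000

0.3000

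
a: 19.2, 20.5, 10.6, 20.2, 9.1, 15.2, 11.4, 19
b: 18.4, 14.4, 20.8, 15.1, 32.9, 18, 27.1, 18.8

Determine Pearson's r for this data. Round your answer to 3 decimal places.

-0.855

n = 8, Σa = 125.2, Σb = 165.5, Σa² = 2114.1, Σb² = 3700.83, Σab = 2413.11
nΣab − ΣaΣb = 19304.88 − 20720.6 = -1415.72
nΣa² − (Σa)² = 16912.8 − 15675.04 = 1237.76; nΣb² − (Σb)² = 29606.64 − 27390.25 = 2216.39
r = -1415.72 / √(1237.76 × 2216.39) = -1415.72 / 1656.3088 ≈ -0.855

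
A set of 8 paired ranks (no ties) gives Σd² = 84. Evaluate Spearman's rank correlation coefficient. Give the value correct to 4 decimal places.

0.0000

ρ = 1 − 6Σd² / [n(n²−1)] = 1 − 6×84 / (8×63)
  = 1 − 504/504 = 1 − 1.00000 ≈ 0.0000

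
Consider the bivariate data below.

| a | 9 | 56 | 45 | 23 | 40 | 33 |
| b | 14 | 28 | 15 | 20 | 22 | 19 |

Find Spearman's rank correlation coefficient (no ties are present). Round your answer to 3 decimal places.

Rank a: 1, 6, 5, 2, 4, 3
Rank b: 1, 6, 2, 4, 5, 3
d = rank(a) − rank(b): 0, 0, 3, -2, -1, 0; Σd² = 14
ρ = 1 − 6Σd² / [n(n²−1)] = 1 − 6×14 / (6×35) = 1 − 84/210 ≈ 0.600

0.600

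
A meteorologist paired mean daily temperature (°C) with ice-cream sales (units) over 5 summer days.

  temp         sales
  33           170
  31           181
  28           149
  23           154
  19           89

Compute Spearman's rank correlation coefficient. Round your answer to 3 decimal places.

0.800

Rank temp: 5, 4, 3, 2, 1
Rank sales: 4, 5, 2, 3, 1
d = rank(temp) − rank(sales): 1, -1, 1, -1, 0; Σd² = 4
ρ = 1 − 6Σd² / [n(n²−1)] = 1 − 6×4 / (5×24) = 1 − 24/120 ≈ 0.800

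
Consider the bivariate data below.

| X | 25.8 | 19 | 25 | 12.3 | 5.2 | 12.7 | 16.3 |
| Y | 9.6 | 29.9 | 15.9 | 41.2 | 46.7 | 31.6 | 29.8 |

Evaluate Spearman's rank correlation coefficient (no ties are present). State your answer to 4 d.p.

-0.9643

Rank X: 7, 5, 6, 2, 1, 3, 4
Rank Y: 1, 4, 2, 6, 7, 5, 3
d = rank(X) − rank(Y): 6, 1, 4, -4, -6, -2, 1; Σd² = 110
ρ = 1 − 6Σd² / [n(n²−1)] = 1 − 6×110 / (7×48) = 1 − 660/336 ≈ -0.9643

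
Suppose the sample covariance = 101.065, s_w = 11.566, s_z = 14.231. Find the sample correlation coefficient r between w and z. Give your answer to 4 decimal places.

0.6140

r = Cov(w,z) / (s_w · s_z) = 101.065 / (11.566 × 14.231)
  = 101.065 / 164.5957 ≈ 0.6140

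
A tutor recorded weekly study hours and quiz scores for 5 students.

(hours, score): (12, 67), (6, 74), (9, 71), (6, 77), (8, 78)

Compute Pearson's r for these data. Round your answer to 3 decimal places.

-0.811

n = 5, Σx = 41, Σy = 367, Σx² = 361, Σy² = 27019, Σxy = 2973
nΣxy − ΣxΣy = 14865 − 15047 = -182
nΣx² − (Σx)² = 1805 − 1681 = 124; nΣy² − (Σy)² = 135095 − 134689 = 406
r = -182 / √(124 × 406) = -182 / 224.3747 ≈ -0.811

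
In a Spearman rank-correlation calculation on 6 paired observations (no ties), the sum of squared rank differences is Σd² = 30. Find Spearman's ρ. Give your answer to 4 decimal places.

ρ = 1 − 6Σd² / [n(n²−1)] = 1 − 6×30 / (6×35)
  = 1 − 180/210 = 1 − 0.85714 ≈ 0.1429

0.1429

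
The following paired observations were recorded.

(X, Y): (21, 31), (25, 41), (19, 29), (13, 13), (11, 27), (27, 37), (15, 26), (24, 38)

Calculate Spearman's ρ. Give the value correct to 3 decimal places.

Rank X: 5, 7, 4, 2, 1, 8, 3, 6
Rank Y: 5, 8, 4, 1, 3, 6, 2, 7
d = rank(X) − rank(Y): 0, -1, 0, 1, -2, 2, 1, -1; Σd² = 12
ρ = 1 − 6Σd² / [n(n²−1)] = 1 − 6×12 / (8×63) = 1 − 72/504 ≈ 0.857

0.857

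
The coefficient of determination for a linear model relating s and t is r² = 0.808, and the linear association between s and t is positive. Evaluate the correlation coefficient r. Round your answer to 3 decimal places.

0.899

|r| = √0.808 = 0.899
The association is positive, so r = 0.899.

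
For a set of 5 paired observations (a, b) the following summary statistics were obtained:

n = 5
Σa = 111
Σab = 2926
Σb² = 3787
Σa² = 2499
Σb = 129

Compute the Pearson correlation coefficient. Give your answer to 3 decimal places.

0.492

r = (nΣab − ΣaΣb) / √[(nΣa² − (Σa)²)(nΣb² − (Σb)²)]
Numerator: 5×2926 − 111×129 = 311
Denominator: √[(12495 − 12321)(18935 − 16641)] = √[174 × 2294] = 631.7879
r = 311 / 631.7879 ≈ 0.492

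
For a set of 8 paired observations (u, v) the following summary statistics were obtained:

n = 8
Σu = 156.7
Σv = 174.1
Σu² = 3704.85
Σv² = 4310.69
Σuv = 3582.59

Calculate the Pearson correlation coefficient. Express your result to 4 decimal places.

r = (nΣuv − ΣuΣv) / √[(nΣu² − (Σu)²)(nΣv² − (Σv)²)]
Numerator: 8×3582.59 − 156.7×174.1 = 1379.25
Denominator: √[(29638.8 − 24554.89)(34485.52 − 30310.81)] = √[5083.91 × 4174.71] = 4606.9350
r = 1379.25 / 4606.9350 ≈ 0.2994

0.2994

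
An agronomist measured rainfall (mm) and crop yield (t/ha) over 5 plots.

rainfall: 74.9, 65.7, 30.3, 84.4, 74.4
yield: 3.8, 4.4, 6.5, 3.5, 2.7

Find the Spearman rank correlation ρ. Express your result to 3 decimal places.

-0.700

Rank rainfall: 4, 2, 1, 5, 3
Rank yield: 3, 4, 5, 2, 1
d = rank(rainfall) − rank(yield): 1, -2, -4, 3, 2; Σd² = 34
ρ = 1 − 6Σd² / [n(n²−1)] = 1 − 6×34 / (5×24) = 1 − 204/120 ≈ -0.700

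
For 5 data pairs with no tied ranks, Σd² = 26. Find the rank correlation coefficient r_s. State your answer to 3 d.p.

ρ = 1 − 6Σd² / [n(n²−1)] = 1 − 6×26 / (5×24)
  = 1 − 156/120 = 1 − 1.3000 ≈ -0.300

-0.300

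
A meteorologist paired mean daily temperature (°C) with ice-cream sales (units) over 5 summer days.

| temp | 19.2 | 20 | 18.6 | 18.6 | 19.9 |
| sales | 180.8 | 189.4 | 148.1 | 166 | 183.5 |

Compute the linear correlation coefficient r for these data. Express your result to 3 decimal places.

0.876

n = 5, Σx = 96.3, Σy = 867.8, Σx² = 1856.57, Σy² = 151722.86, Σxy = 16753.27
nΣxy − ΣxΣy = 83766.35 − 83569.14 = 197.21
nΣx² − (Σx)² = 9282.85 − 9273.69 = 9.16; nΣy² − (Σy)² = 758614.3 − 753076.84 = 5537.46
r = 197.21 / √(9.16 × 5537.46) = 197.21 / 225.2180 ≈ 0.876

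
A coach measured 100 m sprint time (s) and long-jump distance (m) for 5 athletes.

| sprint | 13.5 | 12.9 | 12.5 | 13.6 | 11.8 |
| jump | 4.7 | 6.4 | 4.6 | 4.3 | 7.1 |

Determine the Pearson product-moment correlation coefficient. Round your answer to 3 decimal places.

-0.737

n = 5, Σx = 64.3, Σy = 27.1, Σx² = 829.11, Σy² = 153.11, Σxy = 345.77
nΣxy − ΣxΣy = 1728.85 − 1742.53 = -13.68
nΣx² − (Σx)² = 4145.55 − 4134.49 = 11.06; nΣy² − (Σy)² = 765.55 − 734.41 = 31.14
r = -13.68 / √(11.06 × 31.14) = -13.68 / 18.5582 ≈ -0.737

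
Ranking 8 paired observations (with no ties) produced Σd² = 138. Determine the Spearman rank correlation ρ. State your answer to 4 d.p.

-0.6429

ρ = 1 − 6Σd² / [n(n²−1)] = 1 − 6×138 / (8×63)
  = 1 − 828/504 = 1 − 1.64286 ≈ -0.6429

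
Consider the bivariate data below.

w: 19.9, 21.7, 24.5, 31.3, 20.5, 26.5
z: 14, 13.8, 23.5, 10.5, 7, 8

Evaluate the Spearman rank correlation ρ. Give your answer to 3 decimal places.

Rank w: 1, 3, 4, 6, 2, 5
Rank z: 5, 4, 6, 3, 1, 2
d = rank(w) − rank(z): -4, -1, -2, 3, 1, 3; Σd² = 40
ρ = 1 − 6Σd² / [n(n²−1)] = 1 − 6×40 / (6×35) = 1 − 240/210 ≈ -0.143

-0.143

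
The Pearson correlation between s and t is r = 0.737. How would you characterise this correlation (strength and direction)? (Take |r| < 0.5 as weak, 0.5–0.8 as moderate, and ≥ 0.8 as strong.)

moderate positive

r = 0.737 > 0 so the relationship is positive.
|r| = 0.737, which falls in the moderate range.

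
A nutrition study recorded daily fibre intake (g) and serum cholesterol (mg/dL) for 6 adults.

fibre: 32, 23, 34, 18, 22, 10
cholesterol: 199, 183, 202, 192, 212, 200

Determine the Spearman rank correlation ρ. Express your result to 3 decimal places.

Rank fibre: 5, 4, 6, 2, 3, 1
Rank cholesterol: 3, 1, 5, 2, 6, 4
d = rank(fibre) − rank(cholesterol): 2, 3, 1, 0, -3, -3; Σd² = 32
ρ = 1 − 6Σd² / [n(n²−1)] = 1 − 6×32 / (6×35) = 1 − 192/210 ≈ 0.086

0.086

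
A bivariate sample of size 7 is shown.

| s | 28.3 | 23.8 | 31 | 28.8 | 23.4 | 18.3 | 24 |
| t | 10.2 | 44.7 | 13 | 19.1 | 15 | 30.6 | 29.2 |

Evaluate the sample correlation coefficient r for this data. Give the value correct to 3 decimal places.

-0.593

n = 7, Σs = 177.6, Σt = 161.8, Σs² = 4616.22, Σt² = 4649.94, Σst = 3917.38
nΣst − ΣsΣt = 27421.66 − 28735.68 = -1314.02
nΣs² − (Σs)² = 32313.54 − 31541.76 = 771.78; nΣt² − (Σt)² = 32549.58 − 26179.24 = 6370.34
r = -1314.02 / √(771.78 × 6370.34) = -1314.02 / 2217.3184 ≈ -0.593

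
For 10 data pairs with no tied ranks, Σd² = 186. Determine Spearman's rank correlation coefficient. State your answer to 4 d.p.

-0.1273

ρ = 1 − 6Σd² / [n(n²−1)] = 1 − 6×186 / (10×99)
  = 1 − 1116/990 = 1 − 1.12727 ≈ -0.1273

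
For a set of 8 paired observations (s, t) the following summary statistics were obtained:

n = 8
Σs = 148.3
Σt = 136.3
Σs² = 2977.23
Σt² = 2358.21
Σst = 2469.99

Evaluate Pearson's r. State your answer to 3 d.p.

-0.625

r = (nΣst − ΣsΣt) / √[(nΣs² − (Σs)²)(nΣt² − (Σt)²)]
Numerator: 8×2469.99 − 148.3×136.3 = -453.37
Denominator: √[(23817.84 − 21992.89)(18865.68 − 18577.69)] = √[1824.95 × 287.99] = 724.9602
r = -453.37 / 724.9602 ≈ -0.625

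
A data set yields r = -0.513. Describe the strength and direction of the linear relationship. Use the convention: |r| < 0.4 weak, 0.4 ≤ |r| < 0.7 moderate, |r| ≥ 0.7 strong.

r = -0.513 < 0 so the relationship is negative.
|r| = 0.513, which falls in the moderate range.

moderate negative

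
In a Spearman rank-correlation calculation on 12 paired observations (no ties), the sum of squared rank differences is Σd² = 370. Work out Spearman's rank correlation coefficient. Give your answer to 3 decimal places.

ρ = 1 − 6Σd² / [n(n²−1)] = 1 − 6×370 / (12×143)
  = 1 − 2220/1716 = 1 − 1.2937 ≈ -0.294

-0.294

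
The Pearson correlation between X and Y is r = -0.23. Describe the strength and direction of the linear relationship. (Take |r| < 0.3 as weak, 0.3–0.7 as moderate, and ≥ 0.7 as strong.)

weak negative

r = -0.23 < 0 so the relationship is negative.
|r| = 0.23, which falls in the weak range.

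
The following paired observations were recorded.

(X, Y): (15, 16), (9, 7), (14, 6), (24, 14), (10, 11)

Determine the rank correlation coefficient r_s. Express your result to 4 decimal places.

0.6000

Rank X: 4, 1, 3, 5, 2
Rank Y: 5, 2, 1, 4, 3
d = rank(X) − rank(Y): -1, -1, 2, 1, -1; Σd² = 8
ρ = 1 − 6Σd² / [n(n²−1)] = 1 − 6×8 / (5×24) = 1 − 48/120 ≈ 0.6000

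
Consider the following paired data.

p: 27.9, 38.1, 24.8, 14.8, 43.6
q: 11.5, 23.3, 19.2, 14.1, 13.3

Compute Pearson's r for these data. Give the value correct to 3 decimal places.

n = 5, Σp = 149.2, Σq = 81.4, Σp² = 4965.06, Σq² = 1419.48, Σpq = 2473.3
nΣpq − ΣpΣq = 12366.5 − 12144.88 = 221.62
nΣp² − (Σp)² = 24825.3 − 22260.64 = 2564.66; nΣq² − (Σq)² = 7097.4 − 6625.96 = 471.44
r = 221.62 / √(2564.66 × 471.44) = 221.62 / 1099.5832 ≈ 0.202

0.202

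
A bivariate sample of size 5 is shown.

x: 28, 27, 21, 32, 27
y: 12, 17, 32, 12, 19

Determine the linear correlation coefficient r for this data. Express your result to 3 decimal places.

n = 5, Σx = 135, Σy = 92, Σx² = 3707, Σy² = 1962, Σxy = 2364
nΣxy − ΣxΣy = 11820 − 12420 = -600
nΣx² − (Σx)² = 18535 − 18225 = 310; nΣy² − (Σy)² = 9810 − 8464 = 1346
r = -600 / √(310 × 1346) = -600 / 645.9567 ≈ -0.929

-0.929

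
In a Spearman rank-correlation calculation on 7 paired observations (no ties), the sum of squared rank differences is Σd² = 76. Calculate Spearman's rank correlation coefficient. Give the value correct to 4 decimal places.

-0.3571

ρ = 1 − 6Σd² / [n(n²−1)] = 1 − 6×76 / (7×48)
  = 1 − 456/336 = 1 − 1.35714 ≈ -0.3571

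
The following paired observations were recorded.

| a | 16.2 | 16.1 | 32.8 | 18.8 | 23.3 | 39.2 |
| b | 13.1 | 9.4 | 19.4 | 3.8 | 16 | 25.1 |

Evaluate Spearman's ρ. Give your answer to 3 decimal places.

0.829

Rank a: 2, 1, 5, 3, 4, 6
Rank b: 3, 2, 5, 1, 4, 6
d = rank(a) − rank(b): -1, -1, 0, 2, 0, 0; Σd² = 6
ρ = 1 − 6Σd² / [n(n²−1)] = 1 − 6×6 / (6×35) = 1 − 36/210 ≈ 0.829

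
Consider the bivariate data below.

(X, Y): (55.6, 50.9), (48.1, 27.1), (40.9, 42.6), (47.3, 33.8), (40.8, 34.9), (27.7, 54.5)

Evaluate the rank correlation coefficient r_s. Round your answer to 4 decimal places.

-0.3714

Rank X: 6, 5, 3, 4, 2, 1
Rank Y: 5, 1, 4, 2, 3, 6
d = rank(X) − rank(Y): 1, 4, -1, 2, -1, -5; Σd² = 48
ρ = 1 − 6Σd² / [n(n²−1)] = 1 − 6×48 / (6×35) = 1 − 288/210 ≈ -0.3714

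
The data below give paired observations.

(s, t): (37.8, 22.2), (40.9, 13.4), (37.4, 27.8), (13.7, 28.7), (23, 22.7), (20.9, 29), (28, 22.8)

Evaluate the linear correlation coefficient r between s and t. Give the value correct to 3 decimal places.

n = 7, Σs = 201.7, Σt = 166.6, Σs² = 6437.91, Σt² = 4145.06, Σst = 4586.73
nΣst − ΣsΣt = 32107.11 − 33603.22 = -1496.11
nΣs² − (Σs)² = 45065.37 − 40682.89 = 4382.48; nΣt² − (Σt)² = 29015.42 − 27755.56 = 1259.86
r = -1496.11 / √(4382.48 × 1259.86) = -1496.11 / 2349.7471 ≈ -0.637

-0.637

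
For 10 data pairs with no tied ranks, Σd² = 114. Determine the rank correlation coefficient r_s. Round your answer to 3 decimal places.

ρ = 1 − 6Σd² / [n(n²−1)] = 1 − 6×114 / (10×99)
  = 1 − 684/990 = 1 − 0.6909 ≈ 0.309

0.309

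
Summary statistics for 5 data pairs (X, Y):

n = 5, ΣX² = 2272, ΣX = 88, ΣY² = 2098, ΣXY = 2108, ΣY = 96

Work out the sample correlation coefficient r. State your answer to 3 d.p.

0.975

r = (nΣXY − ΣXΣY) / √[(nΣX² − (ΣX)²)(nΣY² − (ΣY)²)]
Numerator: 5×2108 − 88×96 = 2092
Denominator: √[(11360 − 7744)(10490 − 9216)] = √[3616 × 1274] = 2146.3420
r = 2092 / 2146.3420 ≈ 0.975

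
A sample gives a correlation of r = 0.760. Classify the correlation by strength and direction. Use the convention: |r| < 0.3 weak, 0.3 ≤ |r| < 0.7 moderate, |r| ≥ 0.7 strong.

strong positive

r = 0.760 > 0 so the relationship is positive.
|r| = 0.760, which falls in the strong range.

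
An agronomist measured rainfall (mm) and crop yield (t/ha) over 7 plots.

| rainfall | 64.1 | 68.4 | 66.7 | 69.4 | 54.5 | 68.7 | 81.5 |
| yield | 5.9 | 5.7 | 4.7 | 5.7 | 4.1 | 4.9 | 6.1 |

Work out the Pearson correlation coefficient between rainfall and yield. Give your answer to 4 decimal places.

n = 7, Σx = 473.3, Σy = 37.1, Σx² = 32384.81, Σy² = 199.91, Σxy = 2534.37
nΣxy − ΣxΣy = 17740.59 − 17559.43 = 181.16
nΣx² − (Σx)² = 226693.67 − 224012.89 = 2680.78; nΣy² − (Σy)² = 1399.37 − 1376.41 = 22.96
r = 181.16 / √(2680.78 × 22.96) = 181.16 / 248.0942 ≈ 0.7302

0.7302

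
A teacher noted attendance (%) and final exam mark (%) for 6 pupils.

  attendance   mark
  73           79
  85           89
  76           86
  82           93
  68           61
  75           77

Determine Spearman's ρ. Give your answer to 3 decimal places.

Rank attendance: 2, 6, 4, 5, 1, 3
Rank mark: 3, 5, 4, 6, 1, 2
d = rank(attendance) − rank(mark): -1, 1, 0, -1, 0, 1; Σd² = 4
ρ = 1 − 6Σd² / [n(n²−1)] = 1 − 6×4 / (6×35) = 1 − 24/210 ≈ 0.886

0.886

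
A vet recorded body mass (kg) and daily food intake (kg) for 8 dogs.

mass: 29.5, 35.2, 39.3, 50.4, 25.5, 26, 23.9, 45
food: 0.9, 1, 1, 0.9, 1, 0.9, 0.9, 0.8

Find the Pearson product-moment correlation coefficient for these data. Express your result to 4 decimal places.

-0.2814

n = 8, Σx = 274.8, Σy = 7.4, Σx² = 10116.4, Σy² = 6.88, Σxy = 252.82
nΣxy − ΣxΣy = 2022.56 − 2033.52 = -10.96
nΣx² − (Σx)² = 80931.2 − 75515.04 = 5416.16; nΣy² − (Σy)² = 55.04 − 54.76 = 0.28
r = -10.96 / √(5416.16 × 0.28) = -10.96 / 38.9426 ≈ -0.2814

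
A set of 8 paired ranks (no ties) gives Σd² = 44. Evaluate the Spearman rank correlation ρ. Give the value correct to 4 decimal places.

ρ = 1 − 6Σd² / [n(n²−1)] = 1 − 6×44 / (8×63)
  = 1 − 264/504 = 1 − 0.52381 ≈ 0.4762

0.4762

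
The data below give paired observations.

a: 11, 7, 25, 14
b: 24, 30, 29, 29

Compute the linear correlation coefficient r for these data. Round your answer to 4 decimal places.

0.1435

n = 4, Σa = 57, Σb = 112, Σa² = 991, Σb² = 3158, Σab = 1605
nΣab − ΣaΣb = 6420 − 6384 = 36
nΣa² − (Σa)² = 3964 − 3249 = 715; nΣb² − (Σb)² = 12632 − 12544 = 88
r = 36 / √(715 × 88) = 36 / 250.8386 ≈ 0.1435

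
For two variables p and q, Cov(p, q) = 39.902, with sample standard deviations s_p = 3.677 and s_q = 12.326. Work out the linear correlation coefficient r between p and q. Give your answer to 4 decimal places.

0.8804

r = Cov(p,q) / (s_p · s_q) = 39.902 / (3.677 × 12.326)
  = 39.902 / 45.3227 ≈ 0.8804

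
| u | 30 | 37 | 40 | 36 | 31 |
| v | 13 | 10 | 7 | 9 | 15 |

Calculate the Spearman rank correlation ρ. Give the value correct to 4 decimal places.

Rank u: 1, 4, 5, 3, 2
Rank v: 4, 3, 1, 2, 5
d = rank(u) − rank(v): -3, 1, 4, 1, -3; Σd² = 36
ρ = 1 − 6Σd² / [n(n²−1)] = 1 − 6×36 / (5×24) = 1 − 216/120 ≈ -0.8000

-0.8000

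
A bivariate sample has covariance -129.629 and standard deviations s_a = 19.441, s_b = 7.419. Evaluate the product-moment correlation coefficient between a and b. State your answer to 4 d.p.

-0.8987

r = Cov(a,b) / (s_a · s_b) = -129.629 / (19.441 × 7.419)
  = -129.629 / 144.2328 ≈ -0.8987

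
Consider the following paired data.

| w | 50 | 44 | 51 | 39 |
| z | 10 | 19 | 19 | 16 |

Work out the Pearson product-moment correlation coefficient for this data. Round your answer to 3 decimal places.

n = 4, Σw = 184, Σz = 64, Σw² = 8558, Σz² = 1078, Σwz = 2929
nΣwz − ΣwΣz = 11716 − 11776 = -60
nΣw² − (Σw)² = 34232 − 33856 = 376; nΣz² − (Σz)² = 4312 − 4096 = 216
r = -60 / √(376 × 216) = -60 / 284.9842 ≈ -0.211

-0.211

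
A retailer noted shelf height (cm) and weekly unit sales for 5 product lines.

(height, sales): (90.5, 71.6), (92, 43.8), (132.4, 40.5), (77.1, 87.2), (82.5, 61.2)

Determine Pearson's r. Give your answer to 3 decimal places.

-0.727

n = 5, Σx = 474.5, Σy = 304.3, Σx² = 46934.67, Σy² = 20034.53, Σxy = 27643.72
nΣxy − ΣxΣy = 138218.6 − 144390.35 = -6171.75
nΣx² − (Σx)² = 234673.35 − 225150.25 = 9523.1; nΣy² − (Σy)² = 100172.65 − 92598.49 = 7574.16
r = -6171.75 / √(9523.1 × 7574.16) = -6171.75 / 8492.9078 ≈ -0.727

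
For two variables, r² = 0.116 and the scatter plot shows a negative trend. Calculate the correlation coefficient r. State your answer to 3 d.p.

-0.341

|r| = √0.116 = 0.341
The association is negative, so r = −0.341.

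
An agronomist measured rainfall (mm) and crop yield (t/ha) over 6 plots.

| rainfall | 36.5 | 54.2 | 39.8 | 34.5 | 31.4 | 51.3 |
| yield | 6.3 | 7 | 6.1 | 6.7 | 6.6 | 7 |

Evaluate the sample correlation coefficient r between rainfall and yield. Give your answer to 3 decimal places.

n = 6, Σx = 247.7, Σy = 39.7, Σx² = 10661.83, Σy² = 263.35, Σxy = 1649.62
nΣxy − ΣxΣy = 9897.72 − 9833.69 = 64.03
nΣx² − (Σx)² = 63970.98 − 61355.29 = 2615.69; nΣy² − (Σy)² = 1580.1 − 1576.09 = 4.01
r = 64.03 / √(2615.69 × 4.01) = 64.03 / 102.4154 ≈ 0.625

0.625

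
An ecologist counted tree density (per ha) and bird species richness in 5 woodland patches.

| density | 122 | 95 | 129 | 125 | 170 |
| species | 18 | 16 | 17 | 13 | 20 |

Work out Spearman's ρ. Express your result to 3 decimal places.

0.500

Rank density: 2, 1, 4, 3, 5
Rank species: 4, 2, 3, 1, 5
d = rank(density) − rank(species): -2, -1, 1, 2, 0; Σd² = 10
ρ = 1 − 6Σd² / [n(n²−1)] = 1 − 6×10 / (5×24) = 1 − 60/120 ≈ 0.500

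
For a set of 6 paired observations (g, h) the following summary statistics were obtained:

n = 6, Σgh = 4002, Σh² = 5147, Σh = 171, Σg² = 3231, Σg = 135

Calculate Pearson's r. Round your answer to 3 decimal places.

r = (nΣgh − ΣgΣh) / √[(nΣg² − (Σg)²)(nΣh² − (Σh)²)]
Numerator: 6×4002 − 135×171 = 927
Denominator: √[(19386 − 18225)(30882 − 29241)] = √[1161 × 1641] = 1380.2902
r = 927 / 1380.2902 ≈ 0.672

0.672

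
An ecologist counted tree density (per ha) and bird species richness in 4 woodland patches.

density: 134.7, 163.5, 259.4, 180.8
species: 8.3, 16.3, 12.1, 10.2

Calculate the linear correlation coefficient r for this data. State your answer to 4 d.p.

0.1975

n = 4, Σx = 738.4, Σy = 46.9, Σx² = 144853.34, Σy² = 585.03, Σxy = 8765.96
nΣxy − ΣxΣy = 35063.84 − 34630.96 = 432.88
nΣx² − (Σx)² = 579413.36 − 545234.56 = 34178.8; nΣy² − (Σy)² = 2340.12 − 2199.61 = 140.51
r = 432.88 / √(34178.8 × 140.51) = 432.88 / 2191.4523 ≈ 0.1975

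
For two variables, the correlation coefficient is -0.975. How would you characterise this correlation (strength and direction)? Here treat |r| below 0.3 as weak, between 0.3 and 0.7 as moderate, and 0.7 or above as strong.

r = -0.975 < 0 so the relationship is negative.
|r| = 0.975, which falls in the strong range.

strong negative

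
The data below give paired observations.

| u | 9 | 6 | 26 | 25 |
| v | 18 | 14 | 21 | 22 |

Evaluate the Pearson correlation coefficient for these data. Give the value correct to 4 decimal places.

n = 4, Σu = 66, Σv = 75, Σu² = 1418, Σv² = 1445, Σuv = 1342
nΣuv − ΣuΣv = 5368 − 4950 = 418
nΣu² − (Σu)² = 5672 − 4356 = 1316; nΣv² − (Σv)² = 5780 − 5625 = 155
r = 418 / √(1316 × 155) = 418 / 451.6415 ≈ 0.9255

0.9255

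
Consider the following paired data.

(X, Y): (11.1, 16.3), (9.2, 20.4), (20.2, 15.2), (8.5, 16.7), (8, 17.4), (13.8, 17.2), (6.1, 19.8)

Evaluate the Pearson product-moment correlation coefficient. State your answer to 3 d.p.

-0.680

n = 7, ΣX = 76.9, ΣY = 123, ΣX² = 979.79, ΣY² = 2182.42, ΣXY = 1314.94
nΣXY − ΣXΣY = 9204.58 − 9458.7 = -254.12
nΣX² − (ΣX)² = 6858.53 − 5913.61 = 944.92; nΣY² − (ΣY)² = 15276.94 − 15129 = 147.94
r = -254.12 / √(944.92 × 147.94) = -254.12 / 373.8870 ≈ -0.680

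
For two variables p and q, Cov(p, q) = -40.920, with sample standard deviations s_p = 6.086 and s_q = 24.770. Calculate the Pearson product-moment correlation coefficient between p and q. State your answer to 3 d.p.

r = Cov(p,q) / (s_p · s_q) = -40.920 / (6.086 × 24.770)
  = -40.920 / 150.7502 ≈ -0.271

-0.271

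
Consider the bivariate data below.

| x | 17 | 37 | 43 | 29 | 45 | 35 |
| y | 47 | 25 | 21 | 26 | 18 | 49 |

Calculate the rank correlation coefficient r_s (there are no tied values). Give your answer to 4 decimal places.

-0.8286

Rank x: 1, 4, 5, 2, 6, 3
Rank y: 5, 3, 2, 4, 1, 6
d = rank(x) − rank(y): -4, 1, 3, -2, 5, -3; Σd² = 64
ρ = 1 − 6Σd² / [n(n²−1)] = 1 − 6×64 / (6×35) = 1 − 384/210 ≈ -0.8286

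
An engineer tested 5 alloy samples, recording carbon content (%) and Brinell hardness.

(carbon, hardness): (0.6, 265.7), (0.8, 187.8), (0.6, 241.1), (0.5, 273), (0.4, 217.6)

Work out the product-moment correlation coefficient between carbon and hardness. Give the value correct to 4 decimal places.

n = 5, Σx = 2.9, Σy = 1185.2, Σx² = 1.77, Σy² = 285873.3, Σxy = 677.86
nΣxy − ΣxΣy = 3389.3 − 3437.08 = -47.78
nΣx² − (Σx)² = 8.85 − 8.41 = 0.44; nΣy² − (Σy)² = 1429366.5 − 1404699.04 = 24667.46
r = -47.78 / √(0.44 × 24667.46) = -47.78 / 104.1810 ≈ -0.4586

-0.4586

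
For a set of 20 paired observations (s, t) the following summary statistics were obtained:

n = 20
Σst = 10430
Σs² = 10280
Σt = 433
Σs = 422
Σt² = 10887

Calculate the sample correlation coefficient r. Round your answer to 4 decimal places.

r = (nΣst − ΣsΣt) / √[(nΣs² − (Σs)²)(nΣt² − (Σt)²)]
Numerator: 20×10430 − 422×433 = 25874
Denominator: √[(205600 − 178084)(217740 − 187489)] = √[27516 × 30251] = 28851.1094
r = 25874 / 28851.1094 ≈ 0.8968

0.8968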